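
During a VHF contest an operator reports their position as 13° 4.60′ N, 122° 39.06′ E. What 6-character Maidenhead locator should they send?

Add 180° to longitude and 90° to latitude: 302.6510, 103.0767.
Field: 302.6510/20 → 15 → P, 103.0767/10 → 10 → K; chars PK.
Square: 2.6510/2 → 1, 3.0767/1 → 3; chars 13.
Subsquare: 0.6510/0.0833333 → 7 → h, 0.0767/0.0416667 → 1 → b; chars hb.

PK13hb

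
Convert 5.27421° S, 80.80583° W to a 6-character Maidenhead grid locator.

EI94or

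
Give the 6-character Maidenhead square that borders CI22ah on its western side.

CI12xh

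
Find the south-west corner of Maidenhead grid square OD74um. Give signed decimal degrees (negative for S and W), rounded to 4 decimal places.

Field O=14, D=3: +14·20° lon, +3·10° lat → SW at lon 100°, lat -60°.
Square 7, 4: +7·2° lon, +4·1° lat → SW at lon 114°, lat -56°.
Subsquare u=20, m=12: +20·0.0833333° lon, +12·0.0416667° lat → SW at lon 115.667°, lat -55.5°.
latitude -55.5000, longitude 115.6667.

-55.5000, 115.6667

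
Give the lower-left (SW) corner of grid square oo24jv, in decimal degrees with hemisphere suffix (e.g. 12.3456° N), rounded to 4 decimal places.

54.8750° N, 104.7500° E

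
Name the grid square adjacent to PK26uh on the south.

PK26ug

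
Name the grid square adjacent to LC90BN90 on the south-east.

Longitude extended square 9; +1 → 10, wraps to 0, carry into subsquare.
Longitude subsquare b = 1; +1 → 2 = c.
Latitude extended square 0; −1 → -1, wraps to 9, carry into subsquare.
Latitude subsquare n = 13; −1 → 12 = m.

LC90cm09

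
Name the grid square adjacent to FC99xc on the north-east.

GC09ad

Longitude subsquare x = 23; +1 → 24, wraps to 0 = a, carry into square.
Longitude square 9; +1 → 10, wraps to 0, carry into field.
Longitude field F = 5; +1 → 6 = G.
Latitude subsquare c = 2; +1 → 3 = d.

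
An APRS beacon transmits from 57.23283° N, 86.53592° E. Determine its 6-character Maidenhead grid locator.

NO37gf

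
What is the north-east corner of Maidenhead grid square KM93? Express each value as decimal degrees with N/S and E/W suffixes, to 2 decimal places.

34.00° N, 40.00° E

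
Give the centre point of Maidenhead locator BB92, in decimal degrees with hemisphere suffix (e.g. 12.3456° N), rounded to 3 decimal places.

Field B=1, B=1: +1·20° lon, +1·10° lat → SW at lon -160°, lat -80°.
Square 9, 2: +9·2° lon, +2·1° lat → SW at lon -142°, lat -78°.
Cell spans 2° lon × 1° lat. Centre is SW corner plus half of each.
latitude 77.500° S, longitude 141.000° W.

77.500° S, 141.000° W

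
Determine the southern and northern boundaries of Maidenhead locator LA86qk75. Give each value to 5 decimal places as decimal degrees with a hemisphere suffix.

83.56250° S, 83.55833° S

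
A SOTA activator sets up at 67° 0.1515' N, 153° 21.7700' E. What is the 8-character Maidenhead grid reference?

QP67qa30

Shift to the Maidenhead origin (180°W, 90°S): lon 333.36283, lat 157.00252.
Field (20°×10°, letters A–R): lon ⌊333.36283/20⌋ = 16 → Q; lat ⌊157.00252/10⌋ = 15 → P.
Square (2°×1°, digits 0–9): lon ⌊13.36283/2⌋ = 6; lat ⌊7.00252/1⌋ = 7.
Subsquare (5′×2.5′, letters a–x): lon ⌊1.36283/0.0833333⌋ = 16 → q; lat ⌊0.00252/0.0416667⌋ = 0 → a.
Extended square (30″×15″, digits 0–9): lon ⌊0.02950/0.00833333⌋ = 3; lat ⌊0.00252/0.00416667⌋ = 0.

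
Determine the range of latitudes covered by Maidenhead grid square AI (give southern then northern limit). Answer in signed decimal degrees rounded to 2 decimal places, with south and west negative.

Field A=0, I=8: +0·20° lon, +8·10° lat → SW at lon -180°, lat -10°.
Cell spans 20° lon × 10° lat.
south -10.00, north 0.00.

-10.00, 0.00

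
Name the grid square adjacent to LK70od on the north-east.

Longitude subsquare o = 14; +1 → 15 = p.
Latitude subsquare d = 3; +1 → 4 = e.

LK70pe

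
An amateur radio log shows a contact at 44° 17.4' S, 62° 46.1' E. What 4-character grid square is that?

Shift to the Maidenhead origin (180°W, 90°S): lon 242.77, lat 45.71.
Field (20°×10°, letters A–R): lon ⌊242.77/20⌋ = 12 → M; lat ⌊45.71/10⌋ = 4 → E.
Square (2°×1°, digits 0–9): lon ⌊2.77/2⌋ = 1; lat ⌊5.71/1⌋ = 5.

ME15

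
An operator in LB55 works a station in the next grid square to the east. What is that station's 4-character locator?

Longitude square 5; +1 → 6.
The latitude characters are unchanged.

LB65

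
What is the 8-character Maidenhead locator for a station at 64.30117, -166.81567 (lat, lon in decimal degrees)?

Offset from 180°W / 90°S: lon 13.18433°, lat 154.30117°.
Field (20°×10°, letters A–R): 13.18433/20 → 0 → A, 154.30117/10 → 15 → P; chars AP.
Square (2°×1°, digits 0–9): 13.18433/2 → 6, 4.30117/1 → 4; chars 64.
Subsquare (5′×2.5′, letters a–x): 1.18433/0.0833333 → 14 → o, 0.30117/0.0416667 → 7 → h; chars oh.
Extended square (30″×15″, digits 0–9): 0.01766/0.00833333 → 2, 0.00950/0.00416667 → 2; chars 22.

AP64oh22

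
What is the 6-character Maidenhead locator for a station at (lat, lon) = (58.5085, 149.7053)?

QO48um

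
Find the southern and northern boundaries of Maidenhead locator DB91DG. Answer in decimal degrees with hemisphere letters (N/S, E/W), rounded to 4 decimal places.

78.7500° S, 78.7083° S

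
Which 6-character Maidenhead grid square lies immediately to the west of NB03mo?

Longitude subsquare m = 12; −1 → 11 = l.
The latitude characters are unchanged.

NB03lo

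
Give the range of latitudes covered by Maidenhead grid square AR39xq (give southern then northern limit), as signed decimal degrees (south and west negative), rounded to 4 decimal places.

Field A=0, R=17: +0·20° lon, +17·10° lat → SW at lon -180°, lat 80°.
Square 3, 9: +3·2° lon, +9·1° lat → SW at lon -174°, lat 89°.
Subsquare x=23, q=16: +23·0.0833333° lon, +16·0.0416667° lat → SW at lon -172.083°, lat 89.6667°.
Cell spans 0.0833333° lon × 0.0416667° lat.
south 89.6667, north 89.7083.

89.6667, 89.7083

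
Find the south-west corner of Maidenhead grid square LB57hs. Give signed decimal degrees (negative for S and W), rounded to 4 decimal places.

Field L=11, B=1: +11·20° lon, +1·10° lat → SW at lon 40°, lat -80°.
Square 5, 7: +5·2° lon, +7·1° lat → SW at lon 50°, lat -73°.
Subsquare h=7, s=18: +7·0.0833333° lon, +18·0.0416667° lat → SW at lon 50.5833°, lat -72.25°.
latitude -72.2500, longitude 50.5833.

-72.2500, 50.5833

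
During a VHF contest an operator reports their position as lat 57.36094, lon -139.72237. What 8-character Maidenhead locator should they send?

Shift to the Maidenhead origin (180°W, 90°S): lon 40.27763, lat 147.36094.
Field: lon ⌊40.27763/20⌋ = 2 → C; lat ⌊147.36094/10⌋ = 14 → O.
Square: lon ⌊0.27763/2⌋ = 0; lat ⌊7.36094/1⌋ = 7.
Subsquare: lon ⌊0.27763/0.0833333⌋ = 3 → d; lat ⌊0.36094/0.0416667⌋ = 8 → i.
Extended square: lon ⌊0.02763/0.00833333⌋ = 3; lat ⌊0.02761/0.00416667⌋ = 6.

CO07di36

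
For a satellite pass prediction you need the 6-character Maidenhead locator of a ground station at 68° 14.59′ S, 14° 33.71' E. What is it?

JC71gs

Offset from 180°W / 90°S: lon 194.5618°, lat 21.7568°.
Field: 194.5618/20 → 9 → J, 21.7568/10 → 2 → C; chars JC.
Square: 14.5618/2 → 7, 1.7568/1 → 1; chars 71.
Subsquare: 0.5618/0.0833333 → 6 → g, 0.7568/0.0416667 → 18 → s; chars gs.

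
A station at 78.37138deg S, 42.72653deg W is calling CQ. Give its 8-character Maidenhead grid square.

GB81pp20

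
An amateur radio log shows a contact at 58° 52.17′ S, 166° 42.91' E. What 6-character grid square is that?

RD31id

Add 180° to longitude and 90° to latitude: 346.7152, 31.1305.
Field: 346.7152/20 → 17 → R, 31.1305/10 → 3 → D; chars RD.
Square: 6.7152/2 → 3, 1.1305/1 → 1; chars 31.
Subsquare: 0.7152/0.0833333 → 8 → i, 0.1305/0.0416667 → 3 → d; chars id.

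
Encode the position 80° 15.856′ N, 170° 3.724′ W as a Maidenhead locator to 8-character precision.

AR40xg23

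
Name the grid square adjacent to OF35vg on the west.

OF35ug

Longitude subsquare v = 21; −1 → 20 = u.
The latitude characters are unchanged.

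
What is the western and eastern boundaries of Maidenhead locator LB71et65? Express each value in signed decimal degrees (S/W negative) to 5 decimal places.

54.38333, 54.39167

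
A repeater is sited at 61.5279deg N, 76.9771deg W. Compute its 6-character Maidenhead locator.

FP11mm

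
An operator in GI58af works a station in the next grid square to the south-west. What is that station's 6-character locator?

Longitude subsquare a = 0; −1 → -1, wraps to 23 = x, carry into square.
Longitude square 5; −1 → 4.
Latitude subsquare f = 5; −1 → 4 = e.

GI48xe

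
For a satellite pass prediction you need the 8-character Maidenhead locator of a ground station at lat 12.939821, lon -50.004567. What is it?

GK42xw95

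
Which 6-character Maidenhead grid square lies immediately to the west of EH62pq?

EH62oq

Longitude subsquare p = 15; −1 → 14 = o.
The latitude characters are unchanged.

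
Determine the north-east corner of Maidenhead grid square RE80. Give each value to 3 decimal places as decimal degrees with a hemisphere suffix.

49.000° S, 178.000° E

Field R=17, E=4: +17·20° lon, +4·10° lat → SW at lon 160°, lat -50°.
Square 8, 0: +8·2° lon, +0·1° lat → SW at lon 176°, lat -50°.
Cell spans 2° lon × 1° lat. NE corner is SW corner plus one full cell.
latitude 49.000° S, longitude 178.000° E.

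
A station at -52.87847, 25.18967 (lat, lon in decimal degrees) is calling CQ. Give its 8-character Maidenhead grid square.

Offset from 180°W / 90°S: lon 205.18967°, lat 37.12153°.
Field (20°×10°, letters A–R): lon ⌊205.18967/20⌋ = 10 → K; lat ⌊37.12153/10⌋ = 3 → D.
Square (2°×1°, digits 0–9): lon ⌊5.18967/2⌋ = 2; lat ⌊7.12153/1⌋ = 7.
Subsquare (5′×2.5′, letters a–x): lon ⌊1.18967/0.0833333⌋ = 14 → o; lat ⌊0.12153/0.0416667⌋ = 2 → c.
Extended square (30″×15″, digits 0–9): lon ⌊0.02300/0.00833333⌋ = 2; lat ⌊0.03820/0.00416667⌋ = 9.

KD27oc29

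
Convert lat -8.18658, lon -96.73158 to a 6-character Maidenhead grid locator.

EI11pt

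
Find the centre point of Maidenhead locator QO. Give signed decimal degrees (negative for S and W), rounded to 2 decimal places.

55.00, 150.00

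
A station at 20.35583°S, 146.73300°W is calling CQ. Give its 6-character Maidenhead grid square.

Offset from 180°W / 90°S: lon 33.2670°, lat 69.6442°.
Field (20°×10°, letters A–R): 33.2670/20 → 1 → B, 69.6442/10 → 6 → G; chars BG.
Square (2°×1°, digits 0–9): 13.2670/2 → 6, 9.6442/1 → 9; chars 69.
Subsquare (5′×2.5′, letters a–x): 1.2670/0.0833333 → 15 → p, 0.6442/0.0416667 → 15 → p; chars pp.

BG69pp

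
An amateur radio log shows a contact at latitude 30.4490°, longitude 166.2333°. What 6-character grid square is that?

RM30ck

Offset from 180°W / 90°S: lon 346.2333°, lat 120.4490°.
Field (20°×10°, letters A–R): 346.2333/20 → 17 → R, 120.4490/10 → 12 → M; chars RM.
Square (2°×1°, digits 0–9): 6.2333/2 → 3, 0.4490/1 → 0; chars 30.
Subsquare (5′×2.5′, letters a–x): 0.2333/0.0833333 → 2 → c, 0.4490/0.0416667 → 10 → k; chars ck.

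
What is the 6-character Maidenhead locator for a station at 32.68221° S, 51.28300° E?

Shift to the Maidenhead origin (180°W, 90°S): lon 231.2830, lat 57.3178.
Field: 231.2830/20 → 11 → L, 57.3178/10 → 5 → F; chars LF.
Square: 11.2830/2 → 5, 7.3178/1 → 7; chars 57.
Subsquare: 1.2830/0.0833333 → 15 → p, 0.3178/0.0416667 → 7 → h; chars ph.

LF57ph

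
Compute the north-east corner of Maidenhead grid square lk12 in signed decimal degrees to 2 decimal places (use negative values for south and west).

Field L=11, K=10: +11·20° lon, +10·10° lat → SW at lon 40°, lat 10°.
Square 1, 2: +1·2° lon, +2·1° lat → SW at lon 42°, lat 12°.
Cell spans 2° lon × 1° lat. NE corner is SW corner plus one full cell.
latitude 13.00, longitude 44.00.

13.00, 44.00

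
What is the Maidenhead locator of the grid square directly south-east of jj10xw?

JJ20av

Longitude subsquare x = 23; +1 → 24, wraps to 0 = a, carry into square.
Longitude square 1; +1 → 2.
Latitude subsquare w = 22; −1 → 21 = v.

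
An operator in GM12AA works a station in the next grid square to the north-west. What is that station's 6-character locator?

GM02xb

Longitude subsquare a = 0; −1 → -1, wraps to 23 = x, carry into square.
Longitude square 1; −1 → 0.
Latitude subsquare a = 0; +1 → 1 = b.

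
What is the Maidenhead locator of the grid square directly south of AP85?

AP84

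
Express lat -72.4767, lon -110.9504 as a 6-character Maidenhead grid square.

DB47mm

Offset from 180°W / 90°S: lon 69.0496°, lat 17.5233°.
Field: lon ⌊69.0496/20⌋ = 3 → D; lat ⌊17.5233/10⌋ = 1 → B.
Square: lon ⌊9.0496/2⌋ = 4; lat ⌊7.5233/1⌋ = 7.
Subsquare: lon ⌊1.0496/0.0833333⌋ = 12 → m; lat ⌊0.5233/0.0416667⌋ = 12 → m.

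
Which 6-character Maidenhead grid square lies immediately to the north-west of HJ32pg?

HJ32oh

Longitude subsquare p = 15; −1 → 14 = o.
Latitude subsquare g = 6; +1 → 7 = h.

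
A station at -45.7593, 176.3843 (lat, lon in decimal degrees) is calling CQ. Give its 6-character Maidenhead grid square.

RE84ef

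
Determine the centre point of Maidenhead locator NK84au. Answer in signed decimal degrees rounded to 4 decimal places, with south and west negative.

14.8542, 96.0417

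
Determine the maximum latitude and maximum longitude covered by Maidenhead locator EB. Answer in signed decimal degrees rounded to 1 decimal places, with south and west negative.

-70.0, -80.0

Field E=4, B=1: +4·20° lon, +1·10° lat → SW at lon -100°, lat -80°.
Cell spans 20° lon × 10° lat. NE corner is SW corner plus one full cell.
latitude -70.0, longitude -80.0.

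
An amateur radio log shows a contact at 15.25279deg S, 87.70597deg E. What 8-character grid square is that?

Offset from 180°W / 90°S: lon 267.70597°, lat 74.74721°.
Field: lon ⌊267.70597/20⌋ = 13 → N; lat ⌊74.74721/10⌋ = 7 → H.
Square: lon ⌊7.70597/2⌋ = 3; lat ⌊4.74721/1⌋ = 4.
Subsquare: lon ⌊1.70597/0.0833333⌋ = 20 → u; lat ⌊0.74721/0.0416667⌋ = 17 → r.
Extended square: lon ⌊0.03930/0.00833333⌋ = 4; lat ⌊0.03888/0.00416667⌋ = 9.

NH34ur49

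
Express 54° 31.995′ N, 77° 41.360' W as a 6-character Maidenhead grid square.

FO14dm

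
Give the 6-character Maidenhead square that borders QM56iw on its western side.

QM56hw

Longitude subsquare i = 8; −1 → 7 = h.
The latitude characters are unchanged.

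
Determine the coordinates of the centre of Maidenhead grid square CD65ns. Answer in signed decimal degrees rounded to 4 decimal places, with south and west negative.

Field C=2, D=3: +2·20° lon, +3·10° lat → SW at lon -140°, lat -60°.
Square 6, 5: +6·2° lon, +5·1° lat → SW at lon -128°, lat -55°.
Subsquare n=13, s=18: +13·0.0833333° lon, +18·0.0416667° lat → SW at lon -126.917°, lat -54.25°.
Cell spans 0.0833333° lon × 0.0416667° lat. Centre is SW corner plus half of each.
latitude -54.2292, longitude -126.8750.

-54.2292, -126.8750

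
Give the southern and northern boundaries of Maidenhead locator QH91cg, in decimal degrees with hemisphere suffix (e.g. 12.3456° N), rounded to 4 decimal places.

18.7500° S, 18.7083° S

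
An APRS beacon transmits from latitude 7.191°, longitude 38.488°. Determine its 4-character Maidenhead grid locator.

KJ97

Offset from 180°W / 90°S: lon 218.49°, lat 97.19°.
Field: 218.49/20 → 10 → K, 97.19/10 → 9 → J; chars KJ.
Square: 18.49/2 → 9, 7.19/1 → 7; chars 97.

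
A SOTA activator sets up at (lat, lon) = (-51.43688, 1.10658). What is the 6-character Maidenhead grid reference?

JD08nn

Offset from 180°W / 90°S: lon 181.1066°, lat 38.5631°.
Field: lon ⌊181.1066/20⌋ = 9 → J; lat ⌊38.5631/10⌋ = 3 → D.
Square: lon ⌊1.1066/2⌋ = 0; lat ⌊8.5631/1⌋ = 8.
Subsquare: lon ⌊1.1066/0.0833333⌋ = 13 → n; lat ⌊0.5631/0.0416667⌋ = 13 → n.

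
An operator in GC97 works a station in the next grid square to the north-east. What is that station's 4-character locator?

HC08

Longitude square 9; +1 → 10, wraps to 0, carry into field.
Longitude field G = 6; +1 → 7 = H.
Latitude square 7; +1 → 8.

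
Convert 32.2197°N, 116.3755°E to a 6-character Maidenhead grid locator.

Shift to the Maidenhead origin (180°W, 90°S): lon 296.3755, lat 122.2197.
Field: lon ⌊296.3755/20⌋ = 14 → O; lat ⌊122.2197/10⌋ = 12 → M.
Square: lon ⌊16.3755/2⌋ = 8; lat ⌊2.2197/1⌋ = 2.
Subsquare: lon ⌊0.3755/0.0833333⌋ = 4 → e; lat ⌊0.2197/0.0416667⌋ = 5 → f.

OM82ef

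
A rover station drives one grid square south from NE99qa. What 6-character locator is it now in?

NE98qx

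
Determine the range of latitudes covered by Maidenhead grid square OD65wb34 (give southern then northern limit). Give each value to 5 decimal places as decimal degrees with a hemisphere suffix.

54.94167° S, 54.93750° S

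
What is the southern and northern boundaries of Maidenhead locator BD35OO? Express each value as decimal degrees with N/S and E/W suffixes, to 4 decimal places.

54.4167° S, 54.3750° S

Field B=1, D=3: +1·20° lon, +3·10° lat → SW at lon -160°, lat -60°.
Square 3, 5: +3·2° lon, +5·1° lat → SW at lon -154°, lat -55°.
Subsquare o=14, o=14: +14·0.0833333° lon, +14·0.0416667° lat → SW at lon -152.833°, lat -54.4167°.
Cell spans 0.0833333° lon × 0.0416667° lat.
south 54.4167° S, north 54.3750° S.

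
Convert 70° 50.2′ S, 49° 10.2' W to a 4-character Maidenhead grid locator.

GB59

Offset from 180°W / 90°S: lon 130.83°, lat 19.16°.
Field: 130.83/20 → 6 → G, 19.16/10 → 1 → B; chars GB.
Square: 10.83/2 → 5, 9.16/1 → 9; chars 59.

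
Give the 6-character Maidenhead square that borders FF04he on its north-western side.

Longitude subsquare h = 7; −1 → 6 = g.
Latitude subsquare e = 4; +1 → 5 = f.

FF04gf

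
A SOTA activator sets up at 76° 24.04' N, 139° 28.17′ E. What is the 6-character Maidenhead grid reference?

PQ96rj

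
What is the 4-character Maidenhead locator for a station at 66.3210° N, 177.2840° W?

AP16

Shift to the Maidenhead origin (180°W, 90°S): lon 2.72, lat 156.32.
Field (20°×10°, letters A–R): 2.72/20 → 0 → A, 156.32/10 → 15 → P; chars AP.
Square (2°×1°, digits 0–9): 2.72/2 → 1, 6.32/1 → 6; chars 16.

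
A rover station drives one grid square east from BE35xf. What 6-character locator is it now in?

BE45af

Longitude subsquare x = 23; +1 → 24, wraps to 0 = a, carry into square.
Longitude square 3; +1 → 4.
The latitude characters are unchanged.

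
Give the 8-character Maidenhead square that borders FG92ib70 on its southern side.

Latitude extended square 0; −1 → -1, wraps to 9, carry into subsquare.
Latitude subsquare b = 1; −1 → 0 = a.
The longitude characters are unchanged.

FG92ia79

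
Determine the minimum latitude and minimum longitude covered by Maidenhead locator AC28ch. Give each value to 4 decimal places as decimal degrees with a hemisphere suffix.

Field A=0, C=2: +0·20° lon, +2·10° lat → SW at lon -180°, lat -70°.
Square 2, 8: +2·2° lon, +8·1° lat → SW at lon -176°, lat -62°.
Subsquare c=2, h=7: +2·0.0833333° lon, +7·0.0416667° lat → SW at lon -175.833°, lat -61.7083°.
latitude 61.7083° S, longitude 175.8333° W.

61.7083° S, 175.8333° W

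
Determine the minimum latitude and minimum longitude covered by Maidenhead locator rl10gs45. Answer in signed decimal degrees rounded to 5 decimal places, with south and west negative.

20.77083, 162.53333

Field R=17, L=11: +17·20° lon, +11·10° lat → SW at lon 160°, lat 20°.
Square 1, 0: +1·2° lon, +0·1° lat → SW at lon 162°, lat 20°.
Subsquare g=6, s=18: +6·0.0833333° lon, +18·0.0416667° lat → SW at lon 162.5°, lat 20.75°.
Extended square 4, 5: +4·0.00833333° lon, +5·0.00416667° lat → SW at lon 162.533°, lat 20.7708°.
latitude 20.77083, longitude 162.53333.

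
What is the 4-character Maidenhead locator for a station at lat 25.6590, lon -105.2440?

DL75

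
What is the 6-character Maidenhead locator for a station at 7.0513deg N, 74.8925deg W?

FJ27nb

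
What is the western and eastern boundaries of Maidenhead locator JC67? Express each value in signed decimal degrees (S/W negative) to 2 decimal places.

Field J=9, C=2: +9·20° lon, +2·10° lat → SW at lon 0°, lat -70°.
Square 6, 7: +6·2° lon, +7·1° lat → SW at lon 12°, lat -63°.
Cell spans 2° lon × 1° lat.
west 12.00, east 14.00.

12.00, 14.00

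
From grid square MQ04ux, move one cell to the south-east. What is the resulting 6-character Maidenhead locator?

Longitude subsquare u = 20; +1 → 21 = v.
Latitude subsquare x = 23; −1 → 22 = w.

MQ04vw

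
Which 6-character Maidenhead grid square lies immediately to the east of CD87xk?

CD97ak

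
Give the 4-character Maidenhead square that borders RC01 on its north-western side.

Longitude square 0; −1 → -1, wraps to 9, carry into field.
Longitude field R = 17; −1 → 16 = Q.
Latitude square 1; +1 → 2.

QC92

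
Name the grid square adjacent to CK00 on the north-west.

Longitude square 0; −1 → -1, wraps to 9, carry into field.
Longitude field C = 2; −1 → 1 = B.
Latitude square 0; +1 → 1.

BK91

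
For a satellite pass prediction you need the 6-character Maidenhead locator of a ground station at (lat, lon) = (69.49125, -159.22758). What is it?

Offset from 180°W / 90°S: lon 20.7724°, lat 159.4912°.
Field: 20.7724/20 → 1 → B, 159.4912/10 → 15 → P; chars BP.
Square: 0.7724/2 → 0, 9.4912/1 → 9; chars 09.
Subsquare: 0.7724/0.0833333 → 9 → j, 0.4912/0.0416667 → 11 → l; chars jl.

BP09jl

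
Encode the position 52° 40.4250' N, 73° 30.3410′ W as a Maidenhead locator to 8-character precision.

FO32fq91

Shift to the Maidenhead origin (180°W, 90°S): lon 106.49432, lat 142.67375.
Field: lon ⌊106.49432/20⌋ = 5 → F; lat ⌊142.67375/10⌋ = 14 → O.
Square: lon ⌊6.49432/2⌋ = 3; lat ⌊2.67375/1⌋ = 2.
Subsquare: lon ⌊0.49432/0.0833333⌋ = 5 → f; lat ⌊0.67375/0.0416667⌋ = 16 → q.
Extended square: lon ⌊0.07765/0.00833333⌋ = 9; lat ⌊0.00708/0.00416667⌋ = 1.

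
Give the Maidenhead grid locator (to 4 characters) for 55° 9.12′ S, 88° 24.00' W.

Shift to the Maidenhead origin (180°W, 90°S): lon 91.60, lat 34.85.
Field: 91.60/20 → 4 → E, 34.85/10 → 3 → D; chars ED.
Square: 11.60/2 → 5, 4.85/1 → 4; chars 54.

ED54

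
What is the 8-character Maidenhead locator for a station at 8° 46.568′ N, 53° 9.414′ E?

Shift to the Maidenhead origin (180°W, 90°S): lon 233.15690, lat 98.77613.
Field (20°×10°, letters A–R): 233.15690/20 → 11 → L, 98.77613/10 → 9 → J; chars LJ.
Square (2°×1°, digits 0–9): 13.15690/2 → 6, 8.77613/1 → 8; chars 68.
Subsquare (5′×2.5′, letters a–x): 1.15690/0.0833333 → 13 → n, 0.77613/0.0416667 → 18 → s; chars ns.
Extended square (30″×15″, digits 0–9): 0.07357/0.00833333 → 8, 0.02613/0.00416667 → 6; chars 86.

LJ68ns86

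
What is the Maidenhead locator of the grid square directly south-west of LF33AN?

Longitude subsquare a = 0; −1 → -1, wraps to 23 = x, carry into square.
Longitude square 3; −1 → 2.
Latitude subsquare n = 13; −1 → 12 = m.

LF23xm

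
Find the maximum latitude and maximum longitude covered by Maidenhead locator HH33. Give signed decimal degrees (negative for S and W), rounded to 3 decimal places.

Field H=7, H=7: +7·20° lon, +7·10° lat → SW at lon -40°, lat -20°.
Square 3, 3: +3·2° lon, +3·1° lat → SW at lon -34°, lat -17°.
Cell spans 2° lon × 1° lat. NE corner is SW corner plus one full cell.
latitude -16.000, longitude -32.000.

-16.000, -32.000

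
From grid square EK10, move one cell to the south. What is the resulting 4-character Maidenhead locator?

Latitude square 0; −1 → -1, wraps to 9, carry into field.
Latitude field K = 10; −1 → 9 = J.
The longitude characters are unchanged.

EJ19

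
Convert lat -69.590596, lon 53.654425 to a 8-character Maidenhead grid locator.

LC60tj88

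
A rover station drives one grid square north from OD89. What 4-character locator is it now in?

Latitude square 9; +1 → 10, wraps to 0, carry into field.
Latitude field D = 3; +1 → 4 = E.
The longitude characters are unchanged.

OE80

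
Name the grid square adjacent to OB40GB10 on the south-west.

OB40ga09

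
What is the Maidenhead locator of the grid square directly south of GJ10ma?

GI19mx

Latitude subsquare a = 0; −1 → -1, wraps to 23 = x, carry into square.
Latitude square 0; −1 → -1, wraps to 9, carry into field.
Latitude field J = 9; −1 → 8 = I.
The longitude characters are unchanged.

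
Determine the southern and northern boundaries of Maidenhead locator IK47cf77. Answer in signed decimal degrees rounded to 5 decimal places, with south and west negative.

17.23750, 17.24167

Field I=8, K=10: +8·20° lon, +10·10° lat → SW at lon -20°, lat 10°.
Square 4, 7: +4·2° lon, +7·1° lat → SW at lon -12°, lat 17°.
Subsquare c=2, f=5: +2·0.0833333° lon, +5·0.0416667° lat → SW at lon -11.8333°, lat 17.2083°.
Extended square 7, 7: +7·0.00833333° lon, +7·0.00416667° lat → SW at lon -11.775°, lat 17.2375°.
Cell spans 0.00833333° lon × 0.00416667° lat.
south 17.23750, north 17.24167.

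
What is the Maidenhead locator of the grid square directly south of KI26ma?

Latitude subsquare a = 0; −1 → -1, wraps to 23 = x, carry into square.
Latitude square 6; −1 → 5.
The longitude characters are unchanged.

KI25mx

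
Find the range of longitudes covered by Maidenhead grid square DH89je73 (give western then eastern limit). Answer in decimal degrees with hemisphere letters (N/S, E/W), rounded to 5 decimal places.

103.19167° W, 103.18333° W

Field D=3, H=7: +3·20° lon, +7·10° lat → SW at lon -120°, lat -20°.
Square 8, 9: +8·2° lon, +9·1° lat → SW at lon -104°, lat -11°.
Subsquare j=9, e=4: +9·0.0833333° lon, +4·0.0416667° lat → SW at lon -103.25°, lat -10.8333°.
Extended square 7, 3: +7·0.00833333° lon, +3·0.00416667° lat → SW at lon -103.192°, lat -10.8208°.
Cell spans 0.00833333° lon × 0.00416667° lat.
west 103.19167° W, east 103.18333° W.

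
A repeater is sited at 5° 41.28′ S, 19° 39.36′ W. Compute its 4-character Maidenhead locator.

Shift to the Maidenhead origin (180°W, 90°S): lon 160.34, lat 84.31.
Field (20°×10°, letters A–R): 160.34/20 → 8 → I, 84.31/10 → 8 → I; chars II.
Square (2°×1°, digits 0–9): 0.34/2 → 0, 4.31/1 → 4; chars 04.

II04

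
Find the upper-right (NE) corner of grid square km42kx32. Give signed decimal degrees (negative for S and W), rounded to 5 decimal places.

32.97083, 28.86667

Field K=10, M=12: +10·20° lon, +12·10° lat → SW at lon 20°, lat 30°.
Square 4, 2: +4·2° lon, +2·1° lat → SW at lon 28°, lat 32°.
Subsquare k=10, x=23: +10·0.0833333° lon, +23·0.0416667° lat → SW at lon 28.8333°, lat 32.9583°.
Extended square 3, 2: +3·0.00833333° lon, +2·0.00416667° lat → SW at lon 28.8583°, lat 32.9667°.
Cell spans 0.00833333° lon × 0.00416667° lat. NE corner is SW corner plus one full cell.
latitude 32.97083, longitude 28.86667.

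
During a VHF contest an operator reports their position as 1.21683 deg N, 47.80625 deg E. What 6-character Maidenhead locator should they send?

LJ31vf

Add 180° to longitude and 90° to latitude: 227.8063, 91.2168.
Field: 227.8063/20 → 11 → L, 91.2168/10 → 9 → J; chars LJ.
Square: 7.8063/2 → 3, 1.2168/1 → 1; chars 31.
Subsquare: 1.8063/0.0833333 → 21 → v, 0.2168/0.0416667 → 5 → f; chars vf.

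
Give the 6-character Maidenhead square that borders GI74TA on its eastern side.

Longitude subsquare t = 19; +1 → 20 = u.
The latitude characters are unchanged.

GI74ua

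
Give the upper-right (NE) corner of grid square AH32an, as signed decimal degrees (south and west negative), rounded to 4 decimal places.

-17.4167, -173.9167

Field A=0, H=7: +0·20° lon, +7·10° lat → SW at lon -180°, lat -20°.
Square 3, 2: +3·2° lon, +2·1° lat → SW at lon -174°, lat -18°.
Subsquare a=0, n=13: +0·0.0833333° lon, +13·0.0416667° lat → SW at lon -174°, lat -17.4583°.
Cell spans 0.0833333° lon × 0.0416667° lat. NE corner is SW corner plus one full cell.
latitude -17.4167, longitude -173.9167.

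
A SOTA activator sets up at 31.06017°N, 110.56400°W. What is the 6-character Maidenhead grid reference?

DM41rb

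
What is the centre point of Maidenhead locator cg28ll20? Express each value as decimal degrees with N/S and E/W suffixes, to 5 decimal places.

21.53958° S, 135.06250° W

Field C=2, G=6: +2·20° lon, +6·10° lat → SW at lon -140°, lat -30°.
Square 2, 8: +2·2° lon, +8·1° lat → SW at lon -136°, lat -22°.
Subsquare l=11, l=11: +11·0.0833333° lon, +11·0.0416667° lat → SW at lon -135.083°, lat -21.5417°.
Extended square 2, 0: +2·0.00833333° lon, +0·0.00416667° lat → SW at lon -135.067°, lat -21.5417°.
Cell spans 0.00833333° lon × 0.00416667° lat. Centre is SW corner plus half of each.
latitude 21.53958° S, longitude 135.06250° W.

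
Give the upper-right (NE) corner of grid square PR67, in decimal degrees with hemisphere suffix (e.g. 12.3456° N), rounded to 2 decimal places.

Field P=15, R=17: +15·20° lon, +17·10° lat → SW at lon 120°, lat 80°.
Square 6, 7: +6·2° lon, +7·1° lat → SW at lon 132°, lat 87°.
Cell spans 2° lon × 1° lat. NE corner is SW corner plus one full cell.
latitude 88.00° N, longitude 134.00° E.

88.00° N, 134.00° E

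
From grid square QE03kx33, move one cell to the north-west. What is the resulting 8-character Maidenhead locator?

Longitude extended square 3; −1 → 2.
Latitude extended square 3; +1 → 4.

QE03kx24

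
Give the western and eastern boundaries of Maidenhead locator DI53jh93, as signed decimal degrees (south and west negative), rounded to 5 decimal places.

-109.17500, -109.16667

Field D=3, I=8: +3·20° lon, +8·10° lat → SW at lon -120°, lat -10°.
Square 5, 3: +5·2° lon, +3·1° lat → SW at lon -110°, lat -7°.
Subsquare j=9, h=7: +9·0.0833333° lon, +7·0.0416667° lat → SW at lon -109.25°, lat -6.70833°.
Extended square 9, 3: +9·0.00833333° lon, +3·0.00416667° lat → SW at lon -109.175°, lat -6.69583°.
Cell spans 0.00833333° lon × 0.00416667° lat.
west -109.17500, east -109.16667.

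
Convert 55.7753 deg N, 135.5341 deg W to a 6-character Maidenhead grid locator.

CO25fs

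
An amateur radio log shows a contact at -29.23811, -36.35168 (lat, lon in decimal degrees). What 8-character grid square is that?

HG10ts72

Offset from 180°W / 90°S: lon 143.64832°, lat 60.76189°.
Field: 143.64832/20 → 7 → H, 60.76189/10 → 6 → G; chars HG.
Square: 3.64832/2 → 1, 0.76189/1 → 0; chars 10.
Subsquare: 1.64832/0.0833333 → 19 → t, 0.76189/0.0416667 → 18 → s; chars ts.
Extended square: 0.06499/0.00833333 → 7, 0.01189/0.00416667 → 2; chars 72.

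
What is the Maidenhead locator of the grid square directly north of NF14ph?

NF14pi

Latitude subsquare h = 7; +1 → 8 = i.
The longitude characters are unchanged.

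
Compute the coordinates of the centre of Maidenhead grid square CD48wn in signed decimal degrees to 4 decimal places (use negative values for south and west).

-51.4375, -130.1250

Field C=2, D=3: +2·20° lon, +3·10° lat → SW at lon -140°, lat -60°.
Square 4, 8: +4·2° lon, +8·1° lat → SW at lon -132°, lat -52°.
Subsquare w=22, n=13: +22·0.0833333° lon, +13·0.0416667° lat → SW at lon -130.167°, lat -51.4583°.
Cell spans 0.0833333° lon × 0.0416667° lat. Centre is SW corner plus half of each.
latitude -51.4375, longitude -130.1250.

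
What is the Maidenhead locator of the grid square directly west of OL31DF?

Longitude subsquare d = 3; −1 → 2 = c.
The latitude characters are unchanged.

OL31cf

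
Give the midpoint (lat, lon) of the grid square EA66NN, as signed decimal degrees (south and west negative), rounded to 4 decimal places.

-83.4375, -86.8750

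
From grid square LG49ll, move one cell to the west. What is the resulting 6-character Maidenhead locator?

LG49kl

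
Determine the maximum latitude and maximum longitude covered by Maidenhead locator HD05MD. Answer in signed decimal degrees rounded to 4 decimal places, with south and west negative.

-54.8333, -38.9167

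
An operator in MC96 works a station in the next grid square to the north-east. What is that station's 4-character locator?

NC07

Longitude square 9; +1 → 10, wraps to 0, carry into field.
Longitude field M = 12; +1 → 13 = N.
Latitude square 6; +1 → 7.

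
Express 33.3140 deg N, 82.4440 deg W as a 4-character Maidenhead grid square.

EM83

Shift to the Maidenhead origin (180°W, 90°S): lon 97.56, lat 123.31.
Field: lon ⌊97.56/20⌋ = 4 → E; lat ⌊123.31/10⌋ = 12 → M.
Square: lon ⌊17.56/2⌋ = 8; lat ⌊3.31/1⌋ = 3.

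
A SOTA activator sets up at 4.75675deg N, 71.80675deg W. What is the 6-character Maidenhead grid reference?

FJ44cs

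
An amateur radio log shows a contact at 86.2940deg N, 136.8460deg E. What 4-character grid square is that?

PR86

Add 180° to longitude and 90° to latitude: 316.85, 176.29.
Field: lon ⌊316.85/20⌋ = 15 → P; lat ⌊176.29/10⌋ = 17 → R.
Square: lon ⌊16.85/2⌋ = 8; lat ⌊6.29/1⌋ = 6.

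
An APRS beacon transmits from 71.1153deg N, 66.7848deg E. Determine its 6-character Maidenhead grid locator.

MQ31jc

Offset from 180°W / 90°S: lon 246.7848°, lat 161.1153°.
Field (20°×10°, letters A–R): lon ⌊246.7848/20⌋ = 12 → M; lat ⌊161.1153/10⌋ = 16 → Q.
Square (2°×1°, digits 0–9): lon ⌊6.7848/2⌋ = 3; lat ⌊1.1153/1⌋ = 1.
Subsquare (5′×2.5′, letters a–x): lon ⌊0.7848/0.0833333⌋ = 9 → j; lat ⌊0.1153/0.0416667⌋ = 2 → c.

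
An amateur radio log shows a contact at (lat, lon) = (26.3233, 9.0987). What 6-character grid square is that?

JL46nh

Add 180° to longitude and 90° to latitude: 189.0987, 116.3233.
Field: 189.0987/20 → 9 → J, 116.3233/10 → 11 → L; chars JL.
Square: 9.0987/2 → 4, 6.3233/1 → 6; chars 46.
Subsquare: 1.0987/0.0833333 → 13 → n, 0.3233/0.0416667 → 7 → h; chars nh.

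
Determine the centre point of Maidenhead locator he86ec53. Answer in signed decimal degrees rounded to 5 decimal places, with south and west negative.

-43.90208, -23.62083

Field H=7, E=4: +7·20° lon, +4·10° lat → SW at lon -40°, lat -50°.
Square 8, 6: +8·2° lon, +6·1° lat → SW at lon -24°, lat -44°.
Subsquare e=4, c=2: +4·0.0833333° lon, +2·0.0416667° lat → SW at lon -23.6667°, lat -43.9167°.
Extended square 5, 3: +5·0.00833333° lon, +3·0.00416667° lat → SW at lon -23.625°, lat -43.9042°.
Cell spans 0.00833333° lon × 0.00416667° lat. Centre is SW corner plus half of each.
latitude -43.90208, longitude -23.62083.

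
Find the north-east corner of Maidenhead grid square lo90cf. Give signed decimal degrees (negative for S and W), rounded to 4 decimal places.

50.2500, 58.2500

Field L=11, O=14: +11·20° lon, +14·10° lat → SW at lon 40°, lat 50°.
Square 9, 0: +9·2° lon, +0·1° lat → SW at lon 58°, lat 50°.
Subsquare c=2, f=5: +2·0.0833333° lon, +5·0.0416667° lat → SW at lon 58.1667°, lat 50.2083°.
Cell spans 0.0833333° lon × 0.0416667° lat. NE corner is SW corner plus one full cell.
latitude 50.2500, longitude 58.2500.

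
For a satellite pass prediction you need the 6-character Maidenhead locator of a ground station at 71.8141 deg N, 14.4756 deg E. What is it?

JQ71ft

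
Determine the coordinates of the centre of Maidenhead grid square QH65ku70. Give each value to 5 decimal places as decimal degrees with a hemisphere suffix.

Field Q=16, H=7: +16·20° lon, +7·10° lat → SW at lon 140°, lat -20°.
Square 6, 5: +6·2° lon, +5·1° lat → SW at lon 152°, lat -15°.
Subsquare k=10, u=20: +10·0.0833333° lon, +20·0.0416667° lat → SW at lon 152.833°, lat -14.1667°.
Extended square 7, 0: +7·0.00833333° lon, +0·0.00416667° lat → SW at lon 152.892°, lat -14.1667°.
Cell spans 0.00833333° lon × 0.00416667° lat. Centre is SW corner plus half of each.
latitude 14.16458° S, longitude 152.89583° E.

14.16458° S, 152.89583° E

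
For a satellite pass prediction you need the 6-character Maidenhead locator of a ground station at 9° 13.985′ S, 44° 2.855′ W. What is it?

GI70xs

Add 180° to longitude and 90° to latitude: 135.9524, 80.7669.
Field: 135.9524/20 → 6 → G, 80.7669/10 → 8 → I; chars GI.
Square: 15.9524/2 → 7, 0.7669/1 → 0; chars 70.
Subsquare: 1.9524/0.0833333 → 23 → x, 0.7669/0.0416667 → 18 → s; chars xs.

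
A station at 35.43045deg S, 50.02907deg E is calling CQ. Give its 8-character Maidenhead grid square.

Shift to the Maidenhead origin (180°W, 90°S): lon 230.02907, lat 54.56955.
Field: lon ⌊230.02907/20⌋ = 11 → L; lat ⌊54.56955/10⌋ = 5 → F.
Square: lon ⌊10.02907/2⌋ = 5; lat ⌊4.56955/1⌋ = 4.
Subsquare: lon ⌊0.02907/0.0833333⌋ = 0 → a; lat ⌊0.56955/0.0416667⌋ = 13 → n.
Extended square: lon ⌊0.02907/0.00833333⌋ = 3; lat ⌊0.02788/0.00416667⌋ = 6.

LF54an36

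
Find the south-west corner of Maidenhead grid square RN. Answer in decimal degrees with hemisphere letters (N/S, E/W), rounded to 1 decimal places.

40.0° N, 160.0° E

Field R=17, N=13: +17·20° lon, +13·10° lat → SW at lon 160°, lat 40°.
latitude 40.0° N, longitude 160.0° E.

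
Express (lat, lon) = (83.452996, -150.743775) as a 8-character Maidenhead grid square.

Add 180° to longitude and 90° to latitude: 29.25623, 173.45300.
Field: 29.25623/20 → 1 → B, 173.45300/10 → 17 → R; chars BR.
Square: 9.25623/2 → 4, 3.45300/1 → 3; chars 43.
Subsquare: 1.25623/0.0833333 → 15 → p, 0.45300/0.0416667 → 10 → k; chars pk.
Extended square: 0.00623/0.00833333 → 0, 0.03633/0.00416667 → 8; chars 08.

BR43pk08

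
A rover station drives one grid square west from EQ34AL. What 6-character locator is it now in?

EQ24xl

Longitude subsquare a = 0; −1 → -1, wraps to 23 = x, carry into square.
Longitude square 3; −1 → 2.
The latitude characters are unchanged.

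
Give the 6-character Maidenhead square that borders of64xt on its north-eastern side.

OF74au

Longitude subsquare x = 23; +1 → 24, wraps to 0 = a, carry into square.
Longitude square 6; +1 → 7.
Latitude subsquare t = 19; +1 → 20 = u.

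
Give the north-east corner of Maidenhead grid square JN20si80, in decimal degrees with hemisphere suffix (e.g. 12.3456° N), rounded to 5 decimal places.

40.33750° N, 5.57500° E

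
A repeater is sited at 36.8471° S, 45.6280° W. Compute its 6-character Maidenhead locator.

GF73ed

Offset from 180°W / 90°S: lon 134.3720°, lat 53.1529°.
Field: 134.3720/20 → 6 → G, 53.1529/10 → 5 → F; chars GF.
Square: 14.3720/2 → 7, 3.1529/1 → 3; chars 73.
Subsquare: 0.3720/0.0833333 → 4 → e, 0.1529/0.0416667 → 3 → d; chars ed.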